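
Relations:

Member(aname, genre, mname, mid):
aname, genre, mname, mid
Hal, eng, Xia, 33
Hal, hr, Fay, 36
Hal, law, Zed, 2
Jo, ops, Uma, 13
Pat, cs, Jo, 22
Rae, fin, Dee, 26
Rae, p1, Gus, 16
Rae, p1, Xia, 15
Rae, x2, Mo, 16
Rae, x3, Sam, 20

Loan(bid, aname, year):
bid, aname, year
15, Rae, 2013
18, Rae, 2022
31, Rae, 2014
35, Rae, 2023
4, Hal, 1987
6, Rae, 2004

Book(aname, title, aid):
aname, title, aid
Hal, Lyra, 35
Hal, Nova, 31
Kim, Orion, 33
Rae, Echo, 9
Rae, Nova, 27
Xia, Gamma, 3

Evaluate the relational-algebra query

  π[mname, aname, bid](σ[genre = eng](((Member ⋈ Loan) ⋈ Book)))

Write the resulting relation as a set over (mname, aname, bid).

Joining Member and Loan on aname yields {(Hal, eng, Xia, 33, 4, 1987), (Hal, hr, Fay, 36, 4, 1987), (Hal, law, Zed, 2, 4, 1987), (Rae, fin, Dee, 26, 15, 2013), (Rae, fin, Dee, 26, 18, 2022), (Rae, fin, Dee, 26, 31, 2014), (Rae, fin, Dee, 26, 35, 2023), (Rae, fin, Dee, 26, 6, 2004), (Rae, p1, Gus, 16, 15, 2013), (Rae, p1, Gus, 16, 18, 2022), (Rae, p1, Gus, 16, 31, 2014), (Rae, p1, Gus, 16, 35, 2023), (Rae, p1, Gus, 16, 6, 2004), (Rae, p1, Xia, 15, 15, 2013), (Rae, p1, Xia, 15, 18, 2022), (Rae, p1, Xia, 15, 31, 2014), (Rae, p1, Xia, 15, 35, 2023), (Rae, p1, Xia, 15, 6, 2004), (Rae, x2, Mo, 16, 15, 2013), (Rae, x2, Mo, 16, 18, 2022), (Rae, x2, Mo, 16, 31, 2014), (Rae, x2, Mo, 16, 35, 2023), (Rae, x2, Mo, 16, 6, 2004), (Rae, x3, Sam, 20, 15, 2013), (Rae, x3, Sam, 20, 18, 2022), (Rae, x3, Sam, 20, 31, 2014), (Rae, x3, Sam, 20, 35, 2023), (Rae, x3, Sam, 20, 6, 2004)}.
Joining (Member ⋈ Loan) and Book on aname yields {(Hal, eng, Xia, 33, 4, 1987, Lyra, 35), (Hal, eng, Xia, 33, 4, 1987, Nova, 31), (Hal, hr, Fay, 36, 4, 1987, Lyra, 35), (Hal, hr, Fay, 36, 4, 1987, Nova, 31), (Hal, law, Zed, 2, 4, 1987, Lyra, 35), (Hal, law, Zed, 2, 4, 1987, Nova, 31), (Rae, fin, Dee, 26, 15, 2013, Echo, 9), (Rae, fin, Dee, 26, 15, 2013, Nova, 27), (Rae, fin, Dee, 26, 18, 2022, Echo, 9), (Rae, fin, Dee, 26, 18, 2022, Nova, 27), (Rae, fin, Dee, 26, 31, 2014, Echo, 9), (Rae, fin, Dee, 26, 31, 2014, Nova, 27), (Rae, fin, Dee, 26, 35, 2023, Echo, 9), (Rae, fin, Dee, 26, 35, 2023, Nova, 27), (Rae, fin, Dee, 26, 6, 2004, Echo, 9), (Rae, fin, Dee, 26, 6, 2004, Nova, 27), (Rae, p1, Gus, 16, 15, 2013, Echo, 9), (Rae, p1, Gus, 16, 15, 2013, Nova, 27), (Rae, p1, Gus, 16, 18, 2022, Echo, 9), (Rae, p1, Gus, 16, 18, 2022, Nova, 27), (Rae, p1, Gus, 16, 31, 2014, Echo, 9), (Rae, p1, Gus, 16, 31, 2014, Nova, 27), (Rae, p1, Gus, 16, 35, 2023, Echo, 9), (Rae, p1, Gus, 16, 35, 2023, Nova, 27), (Rae, p1, Gus, 16, 6, 2004, Echo, 9), (Rae, p1, Gus, 16, 6, 2004, Nova, 27), (Rae, p1, Xia, 15, 15, 2013, Echo, 9), (Rae, p1, Xia, 15, 15, 2013, Nova, 27), (Rae, p1, Xia, 15, 18, 2022, Echo, 9), (Rae, p1, Xia, 15, 18, 2022, Nova, 27), (Rae, p1, Xia, 15, 31, 2014, Echo, 9), (Rae, p1, Xia, 15, 31, 2014, Nova, 27), (Rae, p1, Xia, 15, 35, 2023, Echo, 9), (Rae, p1, Xia, 15, 35, 2023, Nova, 27), (Rae, p1, Xia, 15, 6, 2004, Echo, 9), (Rae, p1, Xia, 15, 6, 2004, Nova, 27), (Rae, x2, Mo, 16, 15, 2013, Echo, 9), (Rae, x2, Mo, 16, 15, 2013, Nova, 27), (Rae, x2, Mo, 16, 18, 2022, Echo, 9), (Rae, x2, Mo, 16, 18, 2022, Nova, 27), (Rae, x2, Mo, 16, 31, 2014, Echo, 9), (Rae, x2, Mo, 16, 31, 2014, Nova, 27), (Rae, x2, Mo, 16, 35, 2023, Echo, 9), (Rae, x2, Mo, 16, 35, 2023, Nova, 27), (Rae, x2, Mo, 16, 6, 2004, Echo, 9), (Rae, x2, Mo, 16, 6, 2004, Nova, 27), (Rae, x3, Sam, 20, 15, 2013, Echo, 9), (Rae, x3, Sam, 20, 15, 2013, Nova, 27), (Rae, x3, Sam, 20, 18, 2022, Echo, 9), (Rae, x3, Sam, 20, 18, 2022, Nova, 27), (Rae, x3, Sam, 20, 31, 2014, Echo, 9), (Rae, x3, Sam, 20, 31, 2014, Nova, 27), (Rae, x3, Sam, 20, 35, 2023, Echo, 9), (Rae, x3, Sam, 20, 35, 2023, Nova, 27), (Rae, x3, Sam, 20, 6, 2004, Echo, 9), (Rae, x3, Sam, 20, 6, 2004, Nova, 27)}.
Selection genre = eng: {(Hal, eng, Xia, 33, 4, 1987, Lyra, 35), (Hal, eng, Xia, 33, 4, 1987, Nova, 31)}
Projecting to mname, aname, bid (1 duplicate(s) eliminated): {(Xia, Hal, 4)}

{(Xia, Hal, 4)}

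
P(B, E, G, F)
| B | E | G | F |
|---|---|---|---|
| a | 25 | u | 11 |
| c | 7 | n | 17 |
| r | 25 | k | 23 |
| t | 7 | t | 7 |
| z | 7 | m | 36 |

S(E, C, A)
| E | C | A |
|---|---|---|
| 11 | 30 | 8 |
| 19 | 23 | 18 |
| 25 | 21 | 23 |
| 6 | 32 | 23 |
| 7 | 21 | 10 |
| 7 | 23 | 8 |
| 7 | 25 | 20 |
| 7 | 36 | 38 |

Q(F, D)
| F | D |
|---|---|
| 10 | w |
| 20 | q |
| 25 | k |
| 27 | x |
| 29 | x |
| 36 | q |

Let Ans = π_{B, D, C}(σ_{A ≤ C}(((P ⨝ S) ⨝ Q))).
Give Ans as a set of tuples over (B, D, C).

{(z, q, 21), (z, q, 23), (z, q, 25)}

Natural join on E: {(a, 25, u, 11, 21, 23), (c, 7, n, 17, 21, 10), (c, 7, n, 17, 23, 8), (c, 7, n, 17, 25, 20), (c, 7, n, 17, 36, 38), (r, 25, k, 23, 21, 23), (t, 7, t, 7, 21, 10), (t, 7, t, 7, 23, 8), (t, 7, t, 7, 25, 20), (t, 7, t, 7, 36, 38), (z, 7, m, 36, 21, 10), (z, 7, m, 36, 23, 8), (z, 7, m, 36, 25, 20), (z, 7, m, 36, 36, 38)}
Natural join on F: {(z, 7, m, 36, 21, 10, q), (z, 7, m, 36, 23, 8, q), (z, 7, m, 36, 25, 20, q), (z, 7, m, 36, 36, 38, q)}
Selection A ≤ C: {(z, 7, m, 36, 21, 10, q), (z, 7, m, 36, 23, 8, q), (z, 7, m, 36, 25, 20, q)}
Keep only column(s) B, D, C: {(z, q, 21), (z, q, 23), (z, q, 25)}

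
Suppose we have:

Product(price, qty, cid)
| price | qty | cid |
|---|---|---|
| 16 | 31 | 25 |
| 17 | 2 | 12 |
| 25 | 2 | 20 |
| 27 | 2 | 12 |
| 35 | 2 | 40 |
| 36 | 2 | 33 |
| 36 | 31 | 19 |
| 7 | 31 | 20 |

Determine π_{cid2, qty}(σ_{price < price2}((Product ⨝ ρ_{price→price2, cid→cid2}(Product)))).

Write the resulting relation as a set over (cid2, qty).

ρ[price→price2, cid→cid2]: schema becomes (price2, qty, cid2); tuples unchanged.
Product ⋈ ρ_{price→price2, cid→cid2}(Product) (natural join on qty): {(16, 31, 25, 16, 25), (16, 31, 25, 36, 19), (16, 31, 25, 7, 20), (17, 2, 12, 17, 12), (17, 2, 12, 25, 20), (17, 2, 12, 27, 12), (17, 2, 12, 35, 40), (17, 2, 12, 36, 33), (25, 2, 20, 17, 12), (25, 2, 20, 25, 20), (25, 2, 20, 27, 12), (25, 2, 20, 35, 40), (25, 2, 20, 36, 33), (27, 2, 12, 17, 12), (27, 2, 12, 25, 20), (27, 2, 12, 27, 12), (27, 2, 12, 35, 40), (27, 2, 12, 36, 33), (35, 2, 40, 17, 12), (35, 2, 40, 25, 20), (35, 2, 40, 27, 12), (35, 2, 40, 35, 40), (35, 2, 40, 36, 33), (36, 2, 33, 17, 12), (36, 2, 33, 25, 20), (36, 2, 33, 27, 12), (36, 2, 33, 35, 40), (36, 2, 33, 36, 33), (36, 31, 19, 16, 25), (36, 31, 19, 36, 19), (36, 31, 19, 7, 20), (7, 31, 20, 16, 25), (7, 31, 20, 36, 19), (7, 31, 20, 7, 20)}
Selection price < price2: {(16, 31, 25, 36, 19), (17, 2, 12, 25, 20), (17, 2, 12, 27, 12), (17, 2, 12, 35, 40), (17, 2, 12, 36, 33), (25, 2, 20, 27, 12), (25, 2, 20, 35, 40), (25, 2, 20, 36, 33), (27, 2, 12, 35, 40), (27, 2, 12, 36, 33), (35, 2, 40, 36, 33), (7, 31, 20, 16, 25), (7, 31, 20, 36, 19)}
Keep only column(s) cid2, qty (7 duplicate(s) eliminated): {(12, 2), (19, 31), (20, 2), (25, 31), (33, 2), (40, 2)}

{(12, 2), (19, 31), (20, 2), (25, 31), (33, 2), (40, 2)}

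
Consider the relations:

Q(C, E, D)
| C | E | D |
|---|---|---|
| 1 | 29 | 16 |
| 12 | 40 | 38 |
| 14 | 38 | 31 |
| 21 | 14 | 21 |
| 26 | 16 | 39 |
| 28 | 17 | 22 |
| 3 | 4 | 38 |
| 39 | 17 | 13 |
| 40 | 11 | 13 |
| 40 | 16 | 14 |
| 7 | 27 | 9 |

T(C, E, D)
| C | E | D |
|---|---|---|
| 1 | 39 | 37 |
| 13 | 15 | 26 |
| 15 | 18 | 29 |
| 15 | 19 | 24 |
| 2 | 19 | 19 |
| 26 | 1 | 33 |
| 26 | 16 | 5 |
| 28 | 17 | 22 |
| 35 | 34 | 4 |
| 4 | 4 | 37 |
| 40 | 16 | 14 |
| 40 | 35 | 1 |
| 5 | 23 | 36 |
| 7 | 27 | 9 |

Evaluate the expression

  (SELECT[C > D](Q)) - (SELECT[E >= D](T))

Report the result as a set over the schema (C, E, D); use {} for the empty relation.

σ[C > D]: keep tuples satisfying C > D → {(28, 17, 22), (39, 17, 13), (40, 11, 13), (40, 16, 14)}
σ[E >= D]: keep tuples satisfying E >= D → {(1, 39, 37), (2, 19, 19), (26, 16, 5), (35, 34, 4), (40, 16, 14), (40, 35, 1), (7, 27, 9)}
Difference: {(28, 17, 22), (39, 17, 13), (40, 11, 13), (40, 16, 14)} with {(1, 39, 37), (2, 19, 19), (26, 16, 5), (35, 34, 4), (40, 16, 14), (40, 35, 1), (7, 27, 9)} → {(28, 17, 22), (39, 17, 13), (40, 11, 13)}

{(28, 17, 22), (39, 17, 13), (40, 11, 13)}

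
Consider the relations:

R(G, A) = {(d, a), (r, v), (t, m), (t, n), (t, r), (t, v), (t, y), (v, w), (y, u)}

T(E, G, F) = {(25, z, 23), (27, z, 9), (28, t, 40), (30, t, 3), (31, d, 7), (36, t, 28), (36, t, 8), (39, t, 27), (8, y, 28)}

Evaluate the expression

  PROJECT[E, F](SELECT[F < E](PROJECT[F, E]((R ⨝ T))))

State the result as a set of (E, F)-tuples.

Joining R and T on G yields {(d, a, 31, 7), (t, m, 28, 40), (t, m, 30, 3), (t, m, 36, 28), (t, m, 36, 8), (t, m, 39, 27), (t, n, 28, 40), (t, n, 30, 3), (t, n, 36, 28), (t, n, 36, 8), (t, n, 39, 27), (t, r, 28, 40), (t, r, 30, 3), (t, r, 36, 28), (t, r, 36, 8), (t, r, 39, 27), (t, v, 28, 40), (t, v, 30, 3), (t, v, 36, 28), (t, v, 36, 8), (t, v, 39, 27), (t, y, 28, 40), (t, y, 30, 3), (t, y, 36, 28), (t, y, 36, 8), (t, y, 39, 27), (y, u, 8, 28)}.
π[F, E]: project onto (F, E) (20 duplicate(s) eliminated) → {(27, 39), (28, 36), (28, 8), (3, 30), (40, 28), (7, 31), (8, 36)}
Filtering on F < E leaves {(27, 39), (28, 36), (3, 30), (7, 31), (8, 36)}.
π[E, F]: project onto (E, F) → {(30, 3), (31, 7), (36, 28), (36, 8), (39, 27)}

{(30, 3), (31, 7), (36, 28), (36, 8), (39, 27)}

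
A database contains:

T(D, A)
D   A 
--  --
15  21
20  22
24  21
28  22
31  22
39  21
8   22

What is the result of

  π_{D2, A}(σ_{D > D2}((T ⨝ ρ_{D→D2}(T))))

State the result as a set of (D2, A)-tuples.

{(15, 21), (20, 22), (24, 21), (28, 22), (8, 22)}

ρ[D→D2]: schema becomes (D2, A); tuples unchanged.
Joining T and ρ_{D→D2}(T) on A yields {(15, 21, 15), (15, 21, 24), (15, 21, 39), (20, 22, 20), (20, 22, 28), (20, 22, 31), (20, 22, 8), (24, 21, 15), (24, 21, 24), (24, 21, 39), (28, 22, 20), (28, 22, 28), (28, 22, 31), (28, 22, 8), (31, 22, 20), (31, 22, 28), (31, 22, 31), (31, 22, 8), (39, 21, 15), (39, 21, 24), (39, 21, 39), (8, 22, 20), (8, 22, 28), (8, 22, 31), (8, 22, 8)}.
Apply σ_{D > D2}; surviving tuples: {(20, 22, 8), (24, 21, 15), (28, 22, 20), (28, 22, 8), (31, 22, 20), (31, 22, 28), (31, 22, 8), (39, 21, 15), (39, 21, 24)}
Projecting to D2, A (4 duplicate(s) eliminated): {(15, 21), (20, 22), (24, 21), (28, 22), (8, 22)}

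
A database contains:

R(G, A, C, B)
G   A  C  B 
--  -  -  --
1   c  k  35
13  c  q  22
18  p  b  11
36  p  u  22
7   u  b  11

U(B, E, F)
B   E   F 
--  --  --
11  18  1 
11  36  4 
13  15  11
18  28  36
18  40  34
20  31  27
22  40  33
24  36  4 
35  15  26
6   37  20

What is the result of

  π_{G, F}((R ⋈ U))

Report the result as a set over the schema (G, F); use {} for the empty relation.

{(1, 26), (13, 33), (18, 1), (18, 4), (36, 33), (7, 1), (7, 4)}

Natural join on B: {(1, c, k, 35, 15, 26), (13, c, q, 22, 40, 33), (18, p, b, 11, 18, 1), (18, p, b, 11, 36, 4), (36, p, u, 22, 40, 33), (7, u, b, 11, 18, 1), (7, u, b, 11, 36, 4)}
Keep only column(s) G, F: {(1, 26), (13, 33), (18, 1), (18, 4), (36, 33), (7, 1), (7, 4)}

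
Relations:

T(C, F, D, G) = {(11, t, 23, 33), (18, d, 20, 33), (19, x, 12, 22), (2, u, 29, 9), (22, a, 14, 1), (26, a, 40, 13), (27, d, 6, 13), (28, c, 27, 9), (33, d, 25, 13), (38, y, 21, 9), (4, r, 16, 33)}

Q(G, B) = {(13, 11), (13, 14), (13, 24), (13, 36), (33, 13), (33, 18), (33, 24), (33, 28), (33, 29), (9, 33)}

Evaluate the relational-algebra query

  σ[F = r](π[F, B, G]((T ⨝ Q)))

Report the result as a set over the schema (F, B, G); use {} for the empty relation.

Joining T and Q on G yields {(11, t, 23, 33, 13), (11, t, 23, 33, 18), (11, t, 23, 33, 24), (11, t, 23, 33, 28), (11, t, 23, 33, 29), (18, d, 20, 33, 13), (18, d, 20, 33, 18), (18, d, 20, 33, 24), (18, d, 20, 33, 28), (18, d, 20, 33, 29), (2, u, 29, 9, 33), (26, a, 40, 13, 11), (26, a, 40, 13, 14), (26, a, 40, 13, 24), (26, a, 40, 13, 36), (27, d, 6, 13, 11), (27, d, 6, 13, 14), (27, d, 6, 13, 24), (27, d, 6, 13, 36), (28, c, 27, 9, 33), (33, d, 25, 13, 11), (33, d, 25, 13, 14), (33, d, 25, 13, 24), (33, d, 25, 13, 36), (38, y, 21, 9, 33), (4, r, 16, 33, 13), (4, r, 16, 33, 18), (4, r, 16, 33, 24), (4, r, 16, 33, 28), (4, r, 16, 33, 29)}.
Keep only column(s) F, B, G (4 duplicate(s) eliminated): {(a, 11, 13), (a, 14, 13), (a, 24, 13), (a, 36, 13), (c, 33, 9), (d, 11, 13), (d, 13, 33), (d, 14, 13), (d, 18, 33), (d, 24, 13), (d, 24, 33), (d, 28, 33), (d, 29, 33), (d, 36, 13), (r, 13, 33), (r, 18, 33), (r, 24, 33), (r, 28, 33), (r, 29, 33), (t, 13, 33), (t, 18, 33), (t, 24, 33), (t, 28, 33), (t, 29, 33), (u, 33, 9), (y, 33, 9)}
Selection F = r: {(r, 13, 33), (r, 18, 33), (r, 24, 33), (r, 28, 33), (r, 29, 33)}

{(r, 13, 33), (r, 18, 33), (r, 24, 33), (r, 28, 33), (r, 29, 33)}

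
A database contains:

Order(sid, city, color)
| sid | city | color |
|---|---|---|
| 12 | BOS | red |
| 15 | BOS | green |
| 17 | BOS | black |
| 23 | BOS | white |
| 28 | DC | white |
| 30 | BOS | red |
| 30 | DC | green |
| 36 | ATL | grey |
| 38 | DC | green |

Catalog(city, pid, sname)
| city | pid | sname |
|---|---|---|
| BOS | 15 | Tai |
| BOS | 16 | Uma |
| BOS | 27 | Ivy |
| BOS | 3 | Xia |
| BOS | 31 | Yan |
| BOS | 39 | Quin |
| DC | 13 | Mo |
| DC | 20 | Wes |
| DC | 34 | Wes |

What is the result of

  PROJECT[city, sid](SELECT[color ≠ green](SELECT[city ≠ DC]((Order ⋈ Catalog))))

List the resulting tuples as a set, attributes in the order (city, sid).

{(BOS, 12), (BOS, 17), (BOS, 23), (BOS, 30)}

Joining Order and Catalog on city yields {(12, BOS, red, 15, Tai), (12, BOS, red, 16, Uma), (12, BOS, red, 27, Ivy), (12, BOS, red, 3, Xia), (12, BOS, red, 31, Yan), (12, BOS, red, 39, Quin), (15, BOS, green, 15, Tai), (15, BOS, green, 16, Uma), (15, BOS, green, 27, Ivy), (15, BOS, green, 3, Xia), (15, BOS, green, 31, Yan), (15, BOS, green, 39, Quin), (17, BOS, black, 15, Tai), (17, BOS, black, 16, Uma), (17, BOS, black, 27, Ivy), (17, BOS, black, 3, Xia), (17, BOS, black, 31, Yan), (17, BOS, black, 39, Quin), (23, BOS, white, 15, Tai), (23, BOS, white, 16, Uma), (23, BOS, white, 27, Ivy), (23, BOS, white, 3, Xia), (23, BOS, white, 31, Yan), (23, BOS, white, 39, Quin), (28, DC, white, 13, Mo), (28, DC, white, 20, Wes), (28, DC, white, 34, Wes), (30, BOS, red, 15, Tai), (30, BOS, red, 16, Uma), (30, BOS, red, 27, Ivy), (30, BOS, red, 3, Xia), (30, BOS, red, 31, Yan), (30, BOS, red, 39, Quin), (30, DC, green, 13, Mo), (30, DC, green, 20, Wes), (30, DC, green, 34, Wes), (38, DC, green, 13, Mo), (38, DC, green, 20, Wes), (38, DC, green, 34, Wes)}.
Filtering on city ≠ DC leaves {(12, BOS, red, 15, Tai), (12, BOS, red, 16, Uma), (12, BOS, red, 27, Ivy), (12, BOS, red, 3, Xia), (12, BOS, red, 31, Yan), (12, BOS, red, 39, Quin), (15, BOS, green, 15, Tai), (15, BOS, green, 16, Uma), (15, BOS, green, 27, Ivy), (15, BOS, green, 3, Xia), (15, BOS, green, 31, Yan), (15, BOS, green, 39, Quin), (17, BOS, black, 15, Tai), (17, BOS, black, 16, Uma), (17, BOS, black, 27, Ivy), (17, BOS, black, 3, Xia), (17, BOS, black, 31, Yan), (17, BOS, black, 39, Quin), (23, BOS, white, 15, Tai), (23, BOS, white, 16, Uma), (23, BOS, white, 27, Ivy), (23, BOS, white, 3, Xia), (23, BOS, white, 31, Yan), (23, BOS, white, 39, Quin), (30, BOS, red, 15, Tai), (30, BOS, red, 16, Uma), (30, BOS, red, 27, Ivy), (30, BOS, red, 3, Xia), (30, BOS, red, 31, Yan), (30, BOS, red, 39, Quin)}.
Filtering on color ≠ green leaves {(12, BOS, red, 15, Tai), (12, BOS, red, 16, Uma), (12, BOS, red, 27, Ivy), (12, BOS, red, 3, Xia), (12, BOS, red, 31, Yan), (12, BOS, red, 39, Quin), (17, BOS, black, 15, Tai), (17, BOS, black, 16, Uma), (17, BOS, black, 27, Ivy), (17, BOS, black, 3, Xia), (17, BOS, black, 31, Yan), (17, BOS, black, 39, Quin), (23, BOS, white, 15, Tai), (23, BOS, white, 16, Uma), (23, BOS, white, 27, Ivy), (23, BOS, white, 3, Xia), (23, BOS, white, 31, Yan), (23, BOS, white, 39, Quin), (30, BOS, red, 15, Tai), (30, BOS, red, 16, Uma), (30, BOS, red, 27, Ivy), (30, BOS, red, 3, Xia), (30, BOS, red, 31, Yan), (30, BOS, red, 39, Quin)}.
Keep only column(s) city, sid (20 duplicate(s) eliminated): {(BOS, 12), (BOS, 17), (BOS, 23), (BOS, 30)}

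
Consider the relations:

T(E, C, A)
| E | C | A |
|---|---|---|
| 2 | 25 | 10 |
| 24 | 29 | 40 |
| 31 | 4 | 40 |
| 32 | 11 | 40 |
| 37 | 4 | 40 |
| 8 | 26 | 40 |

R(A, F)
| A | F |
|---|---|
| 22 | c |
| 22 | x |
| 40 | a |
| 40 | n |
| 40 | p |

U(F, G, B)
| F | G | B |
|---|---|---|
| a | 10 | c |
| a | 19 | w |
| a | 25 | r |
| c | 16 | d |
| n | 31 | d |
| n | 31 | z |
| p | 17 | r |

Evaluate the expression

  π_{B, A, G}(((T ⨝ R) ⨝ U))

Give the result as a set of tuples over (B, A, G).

T ⋈ R (natural join on A): {(24, 29, 40, a), (24, 29, 40, n), (24, 29, 40, p), (31, 4, 40, a), (31, 4, 40, n), (31, 4, 40, p), (32, 11, 40, a), (32, 11, 40, n), (32, 11, 40, p), (37, 4, 40, a), (37, 4, 40, n), (37, 4, 40, p), (8, 26, 40, a), (8, 26, 40, n), (8, 26, 40, p)}
(T ⨝ R) ⋈ U (natural join on F): {(24, 29, 40, a, 10, c), (24, 29, 40, a, 19, w), (24, 29, 40, a, 25, r), (24, 29, 40, n, 31, d), (24, 29, 40, n, 31, z), (24, 29, 40, p, 17, r), (31, 4, 40, a, 10, c), (31, 4, 40, a, 19, w), (31, 4, 40, a, 25, r), (31, 4, 40, n, 31, d), (31, 4, 40, n, 31, z), (31, 4, 40, p, 17, r), (32, 11, 40, a, 10, c), (32, 11, 40, a, 19, w), (32, 11, 40, a, 25, r), (32, 11, 40, n, 31, d), (32, 11, 40, n, 31, z), (32, 11, 40, p, 17, r), (37, 4, 40, a, 10, c), (37, 4, 40, a, 19, w), (37, 4, 40, a, 25, r), (37, 4, 40, n, 31, d), (37, 4, 40, n, 31, z), (37, 4, 40, p, 17, r), (8, 26, 40, a, 10, c), (8, 26, 40, a, 19, w), (8, 26, 40, a, 25, r), (8, 26, 40, n, 31, d), (8, 26, 40, n, 31, z), (8, 26, 40, p, 17, r)}
π_{B, A, G} gives {(c, 40, 10), (d, 40, 31), (r, 40, 17), (r, 40, 25), (w, 40, 19), (z, 40, 31)} (24 duplicate(s) eliminated).

{(c, 40, 10), (d, 40, 31), (r, 40, 17), (r, 40, 25), (w, 40, 19), (z, 40, 31)}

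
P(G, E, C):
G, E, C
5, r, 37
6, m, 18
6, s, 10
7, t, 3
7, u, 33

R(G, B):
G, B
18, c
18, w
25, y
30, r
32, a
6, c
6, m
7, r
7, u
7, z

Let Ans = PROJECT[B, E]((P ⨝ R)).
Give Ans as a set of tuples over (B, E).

Joining P and R on G yields {(6, m, 18, c), (6, m, 18, m), (6, s, 10, c), (6, s, 10, m), (7, t, 3, r), (7, t, 3, u), (7, t, 3, z), (7, u, 33, r), (7, u, 33, u), (7, u, 33, z)}.
Projecting to B, E: {(c, m), (c, s), (m, m), (m, s), (r, t), (r, u), (u, t), (u, u), (z, t), (z, u)}

{(c, m), (c, s), (m, m), (m, s), (r, t), (r, u), (u, t), (u, u), (z, t), (z, u)}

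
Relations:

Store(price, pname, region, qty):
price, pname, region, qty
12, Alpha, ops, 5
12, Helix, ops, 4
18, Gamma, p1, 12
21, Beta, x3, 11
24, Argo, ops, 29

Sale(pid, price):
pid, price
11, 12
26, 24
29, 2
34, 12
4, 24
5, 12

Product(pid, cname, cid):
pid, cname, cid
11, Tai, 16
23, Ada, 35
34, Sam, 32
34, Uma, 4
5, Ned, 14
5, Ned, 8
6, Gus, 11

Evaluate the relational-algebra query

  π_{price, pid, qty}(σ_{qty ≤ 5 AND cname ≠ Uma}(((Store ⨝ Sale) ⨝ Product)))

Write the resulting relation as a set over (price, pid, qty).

{(12, 11, 4), (12, 11, 5), (12, 34, 4), (12, 34, 5), (12, 5, 4), (12, 5, 5)}

Joining Store and Sale on price yields {(12, Alpha, ops, 5, 11), (12, Alpha, ops, 5, 34), (12, Alpha, ops, 5, 5), (12, Helix, ops, 4, 11), (12, Helix, ops, 4, 34), (12, Helix, ops, 4, 5), (24, Argo, ops, 29, 26), (24, Argo, ops, 29, 4)}.
Joining (Store ⨝ Sale) and Product on pid yields {(12, Alpha, ops, 5, 11, Tai, 16), (12, Alpha, ops, 5, 34, Sam, 32), (12, Alpha, ops, 5, 34, Uma, 4), (12, Alpha, ops, 5, 5, Ned, 14), (12, Alpha, ops, 5, 5, Ned, 8), (12, Helix, ops, 4, 11, Tai, 16), (12, Helix, ops, 4, 34, Sam, 32), (12, Helix, ops, 4, 34, Uma, 4), (12, Helix, ops, 4, 5, Ned, 14), (12, Helix, ops, 4, 5, Ned, 8)}.
Selection qty ≤ 5 AND cname ≠ Uma: {(12, Alpha, ops, 5, 11, Tai, 16), (12, Alpha, ops, 5, 34, Sam, 32), (12, Alpha, ops, 5, 5, Ned, 14), (12, Alpha, ops, 5, 5, Ned, 8), (12, Helix, ops, 4, 11, Tai, 16), (12, Helix, ops, 4, 34, Sam, 32), (12, Helix, ops, 4, 5, Ned, 14), (12, Helix, ops, 4, 5, Ned, 8)}
Projecting to price, pid, qty (2 duplicate(s) eliminated): {(12, 11, 4), (12, 11, 5), (12, 34, 4), (12, 34, 5), (12, 5, 4), (12, 5, 5)}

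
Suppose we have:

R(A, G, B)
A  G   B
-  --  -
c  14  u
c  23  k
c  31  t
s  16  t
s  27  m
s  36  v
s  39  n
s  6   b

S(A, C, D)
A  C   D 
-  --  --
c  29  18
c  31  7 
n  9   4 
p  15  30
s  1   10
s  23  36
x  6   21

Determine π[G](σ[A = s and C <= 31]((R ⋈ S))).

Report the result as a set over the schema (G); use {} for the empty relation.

R ⋈ S (natural join on A): {(c, 14, u, 29, 18), (c, 14, u, 31, 7), (c, 23, k, 29, 18), (c, 23, k, 31, 7), (c, 31, t, 29, 18), (c, 31, t, 31, 7), (s, 16, t, 1, 10), (s, 16, t, 23, 36), (s, 27, m, 1, 10), (s, 27, m, 23, 36), (s, 36, v, 1, 10), (s, 36, v, 23, 36), (s, 39, n, 1, 10), (s, 39, n, 23, 36), (s, 6, b, 1, 10), (s, 6, b, 23, 36)}
Selection A = s and C <= 31: {(s, 16, t, 1, 10), (s, 16, t, 23, 36), (s, 27, m, 1, 10), (s, 27, m, 23, 36), (s, 36, v, 1, 10), (s, 36, v, 23, 36), (s, 39, n, 1, 10), (s, 39, n, 23, 36), (s, 6, b, 1, 10), (s, 6, b, 23, 36)}
π[G]: project onto (G) (5 duplicate(s) eliminated) → {16, 27, 36, 39, 6}

{16, 27, 36, 39, 6}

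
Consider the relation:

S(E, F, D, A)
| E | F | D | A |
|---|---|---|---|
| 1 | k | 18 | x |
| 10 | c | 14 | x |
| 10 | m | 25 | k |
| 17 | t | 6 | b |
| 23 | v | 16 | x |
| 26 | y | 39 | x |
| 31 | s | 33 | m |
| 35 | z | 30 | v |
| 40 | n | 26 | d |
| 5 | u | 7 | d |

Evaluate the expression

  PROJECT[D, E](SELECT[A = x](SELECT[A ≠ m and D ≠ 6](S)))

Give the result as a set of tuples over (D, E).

{(14, 10), (16, 23), (18, 1), (39, 26)}

Filtering on A ≠ m and D ≠ 6 leaves {(1, k, 18, x), (10, c, 14, x), (10, m, 25, k), (23, v, 16, x), (26, y, 39, x), (35, z, 30, v), (40, n, 26, d), (5, u, 7, d)}.
Filtering on A = x leaves {(1, k, 18, x), (10, c, 14, x), (23, v, 16, x), (26, y, 39, x)}.
Projecting to D, E: {(14, 10), (16, 23), (18, 1), (39, 26)}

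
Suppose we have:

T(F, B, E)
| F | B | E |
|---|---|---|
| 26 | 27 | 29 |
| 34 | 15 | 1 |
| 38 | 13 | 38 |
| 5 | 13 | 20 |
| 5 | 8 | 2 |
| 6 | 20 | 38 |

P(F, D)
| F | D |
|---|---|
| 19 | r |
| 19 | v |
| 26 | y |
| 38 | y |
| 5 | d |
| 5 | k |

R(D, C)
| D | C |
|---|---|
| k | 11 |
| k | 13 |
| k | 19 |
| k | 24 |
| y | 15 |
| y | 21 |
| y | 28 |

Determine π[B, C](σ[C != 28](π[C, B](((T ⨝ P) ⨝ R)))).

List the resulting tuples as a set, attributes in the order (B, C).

{(13, 11), (13, 13), (13, 15), (13, 19), (13, 21), (13, 24), (27, 15), (27, 21), (8, 11), (8, 13), (8, 19), (8, 24)}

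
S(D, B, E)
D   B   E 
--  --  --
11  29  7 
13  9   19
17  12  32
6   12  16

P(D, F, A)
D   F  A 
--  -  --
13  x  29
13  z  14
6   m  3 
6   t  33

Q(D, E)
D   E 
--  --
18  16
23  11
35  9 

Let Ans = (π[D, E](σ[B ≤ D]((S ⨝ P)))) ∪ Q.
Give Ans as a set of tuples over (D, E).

Natural join on D: {(13, 9, 19, x, 29), (13, 9, 19, z, 14), (6, 12, 16, m, 3), (6, 12, 16, t, 33)}
Apply σ_{B ≤ D}; surviving tuples: {(13, 9, 19, x, 29), (13, 9, 19, z, 14)}
π[D, E]: project onto (D, E) (1 duplicate(s) eliminated) → {(13, 19)}
Taking the union: {(13, 19), (18, 16), (23, 11), (35, 9)}

{(13, 19), (18, 16), (23, 11), (35, 9)}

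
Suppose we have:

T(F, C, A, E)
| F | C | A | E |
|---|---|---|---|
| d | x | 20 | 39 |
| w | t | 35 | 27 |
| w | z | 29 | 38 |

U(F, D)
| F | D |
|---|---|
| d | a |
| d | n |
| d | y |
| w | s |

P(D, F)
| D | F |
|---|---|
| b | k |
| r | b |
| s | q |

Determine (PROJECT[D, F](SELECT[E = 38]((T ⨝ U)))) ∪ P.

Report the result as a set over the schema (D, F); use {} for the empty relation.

{(b, k), (r, b), (s, q), (s, w)}

T ⋈ U (natural join on F): {(d, x, 20, 39, a), (d, x, 20, 39, n), (d, x, 20, 39, y), (w, t, 35, 27, s), (w, z, 29, 38, s)}
Apply σ_{E = 38}; surviving tuples: {(w, z, 29, 38, s)}
Keep only column(s) D, F: {(s, w)}
Set union of the two operands is {(b, k), (r, b), (s, q), (s, w)}.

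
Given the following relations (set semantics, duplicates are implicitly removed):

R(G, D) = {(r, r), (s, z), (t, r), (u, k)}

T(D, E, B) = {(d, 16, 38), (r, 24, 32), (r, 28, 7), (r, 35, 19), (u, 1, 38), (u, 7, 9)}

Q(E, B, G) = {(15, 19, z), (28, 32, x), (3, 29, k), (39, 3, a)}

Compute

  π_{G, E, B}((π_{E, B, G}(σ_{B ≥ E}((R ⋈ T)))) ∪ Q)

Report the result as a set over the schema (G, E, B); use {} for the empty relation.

{(a, 39, 3), (k, 3, 29), (r, 24, 32), (t, 24, 32), (x, 28, 32), (z, 15, 19)}

R ⋈ T (natural join on D): {(r, r, 24, 32), (r, r, 28, 7), (r, r, 35, 19), (t, r, 24, 32), (t, r, 28, 7), (t, r, 35, 19)}
Filtering on B ≥ E leaves {(r, r, 24, 32), (t, r, 24, 32)}.
π[E, B, G]: project onto (E, B, G) → {(24, 32, r), (24, 32, t)}
Set union of the two operands is {(15, 19, z), (24, 32, r), (24, 32, t), (28, 32, x), (3, 29, k), (39, 3, a)}.
π[G, E, B]: project onto (G, E, B) → {(a, 39, 3), (k, 3, 29), (r, 24, 32), (t, 24, 32), (x, 28, 32), (z, 15, 19)}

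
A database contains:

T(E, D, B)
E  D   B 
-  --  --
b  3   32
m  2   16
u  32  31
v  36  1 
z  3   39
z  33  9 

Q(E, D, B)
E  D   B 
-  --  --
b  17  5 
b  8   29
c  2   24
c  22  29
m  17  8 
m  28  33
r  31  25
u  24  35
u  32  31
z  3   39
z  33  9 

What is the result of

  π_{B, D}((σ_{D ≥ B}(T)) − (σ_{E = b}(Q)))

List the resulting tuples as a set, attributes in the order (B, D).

Apply σ_{D ≥ B}; surviving tuples: {(u, 32, 31), (v, 36, 1), (z, 33, 9)}
Apply σ_{E = b}; surviving tuples: {(b, 17, 5), (b, 8, 29)}
Set difference of the two operands is {(u, 32, 31), (v, 36, 1), (z, 33, 9)}.
Keep only column(s) B, D: {(1, 36), (31, 32), (9, 33)}

{(1, 36), (31, 32), (9, 33)}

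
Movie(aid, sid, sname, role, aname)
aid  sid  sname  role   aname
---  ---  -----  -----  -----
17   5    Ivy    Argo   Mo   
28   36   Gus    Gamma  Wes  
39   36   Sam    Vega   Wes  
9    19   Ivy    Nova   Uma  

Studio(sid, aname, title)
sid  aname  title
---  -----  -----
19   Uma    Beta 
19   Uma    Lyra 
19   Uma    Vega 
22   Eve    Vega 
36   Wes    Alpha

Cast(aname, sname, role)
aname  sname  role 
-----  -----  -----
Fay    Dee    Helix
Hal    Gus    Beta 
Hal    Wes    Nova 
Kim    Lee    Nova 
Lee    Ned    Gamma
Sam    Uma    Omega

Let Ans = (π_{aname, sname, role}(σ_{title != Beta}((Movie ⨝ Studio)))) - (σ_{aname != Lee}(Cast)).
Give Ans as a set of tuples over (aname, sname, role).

{(Uma, Ivy, Nova), (Wes, Gus, Gamma), (Wes, Sam, Vega)}

Joining Movie and Studio on sid, aname yields {(28, 36, Gus, Gamma, Wes, Alpha), (39, 36, Sam, Vega, Wes, Alpha), (9, 19, Ivy, Nova, Uma, Beta), (9, 19, Ivy, Nova, Uma, Lyra), (9, 19, Ivy, Nova, Uma, Vega)}.
σ[title != Beta]: keep tuples satisfying title != Beta → {(28, 36, Gus, Gamma, Wes, Alpha), (39, 36, Sam, Vega, Wes, Alpha), (9, 19, Ivy, Nova, Uma, Lyra), (9, 19, Ivy, Nova, Uma, Vega)}
π_{aname, sname, role} gives {(Uma, Ivy, Nova), (Wes, Gus, Gamma), (Wes, Sam, Vega)} (1 duplicate(s) eliminated).
σ[aname != Lee]: keep tuples satisfying aname != Lee → {(Fay, Dee, Helix), (Hal, Gus, Beta), (Hal, Wes, Nova), (Kim, Lee, Nova), (Sam, Uma, Omega)}
Set difference of the two operands is {(Uma, Ivy, Nova), (Wes, Gus, Gamma), (Wes, Sam, Vega)}.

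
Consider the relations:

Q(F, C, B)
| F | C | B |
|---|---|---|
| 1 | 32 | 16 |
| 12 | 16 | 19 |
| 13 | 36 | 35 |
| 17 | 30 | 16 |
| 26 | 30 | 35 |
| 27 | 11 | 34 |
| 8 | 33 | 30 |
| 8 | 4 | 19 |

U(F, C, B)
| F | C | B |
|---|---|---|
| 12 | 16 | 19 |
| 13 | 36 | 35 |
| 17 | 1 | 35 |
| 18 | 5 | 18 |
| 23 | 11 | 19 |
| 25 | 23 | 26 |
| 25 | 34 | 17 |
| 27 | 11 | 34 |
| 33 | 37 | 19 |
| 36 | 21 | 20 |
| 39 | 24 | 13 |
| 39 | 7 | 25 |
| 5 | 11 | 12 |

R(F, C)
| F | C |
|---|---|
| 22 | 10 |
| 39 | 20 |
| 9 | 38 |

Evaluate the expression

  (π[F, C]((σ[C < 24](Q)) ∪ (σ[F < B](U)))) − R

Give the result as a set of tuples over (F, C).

Selection C < 24: {(12, 16, 19), (27, 11, 34), (8, 4, 19)}
Selection F < B: {(12, 16, 19), (13, 36, 35), (17, 1, 35), (25, 23, 26), (27, 11, 34), (5, 11, 12)}
Taking the union: {(12, 16, 19), (13, 36, 35), (17, 1, 35), (25, 23, 26), (27, 11, 34), (5, 11, 12), (8, 4, 19)}
Projecting to F, C: {(12, 16), (13, 36), (17, 1), (25, 23), (27, 11), (5, 11), (8, 4)}
Taking the difference: {(12, 16), (13, 36), (17, 1), (25, 23), (27, 11), (5, 11), (8, 4)}

{(12, 16), (13, 36), (17, 1), (25, 23), (27, 11), (5, 11), (8, 4)}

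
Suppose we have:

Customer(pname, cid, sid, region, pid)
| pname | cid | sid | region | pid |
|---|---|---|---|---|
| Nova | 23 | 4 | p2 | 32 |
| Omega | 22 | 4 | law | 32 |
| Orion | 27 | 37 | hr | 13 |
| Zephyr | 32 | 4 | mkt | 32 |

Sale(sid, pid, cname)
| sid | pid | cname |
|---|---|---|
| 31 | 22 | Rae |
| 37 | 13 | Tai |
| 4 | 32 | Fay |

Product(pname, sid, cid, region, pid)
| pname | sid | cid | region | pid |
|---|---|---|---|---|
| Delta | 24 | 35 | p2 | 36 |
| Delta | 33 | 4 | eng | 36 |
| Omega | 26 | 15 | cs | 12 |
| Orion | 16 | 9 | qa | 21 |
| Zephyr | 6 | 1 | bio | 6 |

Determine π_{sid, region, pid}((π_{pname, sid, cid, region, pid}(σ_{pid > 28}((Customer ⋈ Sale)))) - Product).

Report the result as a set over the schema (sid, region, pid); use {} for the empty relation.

{(4, law, 32), (4, mkt, 32), (4, p2, 32)}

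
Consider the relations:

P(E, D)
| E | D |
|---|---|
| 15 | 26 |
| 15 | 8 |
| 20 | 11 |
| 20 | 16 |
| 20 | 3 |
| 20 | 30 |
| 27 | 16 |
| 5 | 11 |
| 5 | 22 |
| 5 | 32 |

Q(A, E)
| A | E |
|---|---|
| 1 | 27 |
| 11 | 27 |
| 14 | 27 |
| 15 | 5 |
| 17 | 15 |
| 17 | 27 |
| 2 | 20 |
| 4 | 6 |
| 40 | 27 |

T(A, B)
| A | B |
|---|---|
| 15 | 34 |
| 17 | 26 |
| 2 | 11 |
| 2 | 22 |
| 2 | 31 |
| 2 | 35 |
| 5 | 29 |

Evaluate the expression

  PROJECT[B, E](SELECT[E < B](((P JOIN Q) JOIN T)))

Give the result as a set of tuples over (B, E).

{(22, 20), (26, 15), (31, 20), (34, 5), (35, 20)}

Natural join on E: {(15, 26, 17), (15, 8, 17), (20, 11, 2), (20, 16, 2), (20, 3, 2), (20, 30, 2), (27, 16, 1), (27, 16, 11), (27, 16, 14), (27, 16, 17), (27, 16, 40), (5, 11, 15), (5, 22, 15), (5, 32, 15)}
Natural join on A: {(15, 26, 17, 26), (15, 8, 17, 26), (20, 11, 2, 11), (20, 11, 2, 22), (20, 11, 2, 31), (20, 11, 2, 35), (20, 16, 2, 11), (20, 16, 2, 22), (20, 16, 2, 31), (20, 16, 2, 35), (20, 3, 2, 11), (20, 3, 2, 22), (20, 3, 2, 31), (20, 3, 2, 35), (20, 30, 2, 11), (20, 30, 2, 22), (20, 30, 2, 31), (20, 30, 2, 35), (27, 16, 17, 26), (5, 11, 15, 34), (5, 22, 15, 34), (5, 32, 15, 34)}
Filtering on E < B leaves {(15, 26, 17, 26), (15, 8, 17, 26), (20, 11, 2, 22), (20, 11, 2, 31), (20, 11, 2, 35), (20, 16, 2, 22), (20, 16, 2, 31), (20, 16, 2, 35), (20, 3, 2, 22), (20, 3, 2, 31), (20, 3, 2, 35), (20, 30, 2, 22), (20, 30, 2, 31), (20, 30, 2, 35), (5, 11, 15, 34), (5, 22, 15, 34), (5, 32, 15, 34)}.
π_{B, E} gives {(22, 20), (26, 15), (31, 20), (34, 5), (35, 20)} (12 duplicate(s) eliminated).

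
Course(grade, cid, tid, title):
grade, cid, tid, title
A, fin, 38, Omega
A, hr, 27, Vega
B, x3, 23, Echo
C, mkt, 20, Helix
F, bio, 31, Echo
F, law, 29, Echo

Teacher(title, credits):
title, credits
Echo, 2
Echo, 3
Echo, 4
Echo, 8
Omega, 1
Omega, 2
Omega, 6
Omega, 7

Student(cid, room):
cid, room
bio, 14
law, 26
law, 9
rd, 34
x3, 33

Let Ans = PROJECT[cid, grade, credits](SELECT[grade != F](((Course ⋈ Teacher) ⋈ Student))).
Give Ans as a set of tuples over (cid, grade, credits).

{(x3, B, 2), (x3, B, 3), (x3, B, 4), (x3, B, 8)}

Course ⋈ Teacher (natural join on title): {(A, fin, 38, Omega, 1), (A, fin, 38, Omega, 2), (A, fin, 38, Omega, 6), (A, fin, 38, Omega, 7), (B, x3, 23, Echo, 2), (B, x3, 23, Echo, 3), (B, x3, 23, Echo, 4), (B, x3, 23, Echo, 8), (F, bio, 31, Echo, 2), (F, bio, 31, Echo, 3), (F, bio, 31, Echo, 4), (F, bio, 31, Echo, 8), (F, law, 29, Echo, 2), (F, law, 29, Echo, 3), (F, law, 29, Echo, 4), (F, law, 29, Echo, 8)}
(Course ⋈ Teacher) ⋈ Student (natural join on cid): {(B, x3, 23, Echo, 2, 33), (B, x3, 23, Echo, 3, 33), (B, x3, 23, Echo, 4, 33), (B, x3, 23, Echo, 8, 33), (F, bio, 31, Echo, 2, 14), (F, bio, 31, Echo, 3, 14), (F, bio, 31, Echo, 4, 14), (F, bio, 31, Echo, 8, 14), (F, law, 29, Echo, 2, 26), (F, law, 29, Echo, 2, 9), (F, law, 29, Echo, 3, 26), (F, law, 29, Echo, 3, 9), (F, law, 29, Echo, 4, 26), (F, law, 29, Echo, 4, 9), (F, law, 29, Echo, 8, 26), (F, law, 29, Echo, 8, 9)}
σ[grade != F]: keep tuples satisfying grade != F → {(B, x3, 23, Echo, 2, 33), (B, x3, 23, Echo, 3, 33), (B, x3, 23, Echo, 4, 33), (B, x3, 23, Echo, 8, 33)}
π_{cid, grade, credits} gives {(x3, B, 2), (x3, B, 3), (x3, B, 4), (x3, B, 8)}.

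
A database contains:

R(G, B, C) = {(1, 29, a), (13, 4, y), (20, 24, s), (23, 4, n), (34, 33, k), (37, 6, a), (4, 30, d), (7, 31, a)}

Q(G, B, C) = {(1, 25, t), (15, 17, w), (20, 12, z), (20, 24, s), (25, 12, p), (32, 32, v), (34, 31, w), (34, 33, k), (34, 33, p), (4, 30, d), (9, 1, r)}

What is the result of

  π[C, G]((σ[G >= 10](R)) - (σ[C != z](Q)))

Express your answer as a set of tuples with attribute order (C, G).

{(a, 37), (n, 23), (y, 13)}

Selection G >= 10: {(13, 4, y), (20, 24, s), (23, 4, n), (34, 33, k), (37, 6, a)}
Selection C != z: {(1, 25, t), (15, 17, w), (20, 24, s), (25, 12, p), (32, 32, v), (34, 31, w), (34, 33, k), (34, 33, p), (4, 30, d), (9, 1, r)}
Taking the difference: {(13, 4, y), (23, 4, n), (37, 6, a)}
π_{C, G} gives {(a, 37), (n, 23), (y, 13)}.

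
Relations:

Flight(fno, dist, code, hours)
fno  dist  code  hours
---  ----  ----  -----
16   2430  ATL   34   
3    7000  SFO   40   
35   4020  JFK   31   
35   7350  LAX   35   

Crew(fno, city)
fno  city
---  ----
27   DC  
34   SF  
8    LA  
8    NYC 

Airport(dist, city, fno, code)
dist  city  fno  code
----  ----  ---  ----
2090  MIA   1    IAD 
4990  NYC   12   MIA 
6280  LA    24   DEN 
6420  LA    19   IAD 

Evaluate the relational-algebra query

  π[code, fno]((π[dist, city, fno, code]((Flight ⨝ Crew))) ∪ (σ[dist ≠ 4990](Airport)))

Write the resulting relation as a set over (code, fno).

Natural join on fno: {}
π_{dist, city, fno, code} gives {}.
Filtering on dist ≠ 4990 leaves {(2090, MIA, 1, IAD), (6280, LA, 24, DEN), (6420, LA, 19, IAD)}.
Set union of the two operands is {(2090, MIA, 1, IAD), (6280, LA, 24, DEN), (6420, LA, 19, IAD)}.
π_{code, fno} gives {(DEN, 24), (IAD, 1), (IAD, 19)}.

{(DEN, 24), (IAD, 1), (IAD, 19)}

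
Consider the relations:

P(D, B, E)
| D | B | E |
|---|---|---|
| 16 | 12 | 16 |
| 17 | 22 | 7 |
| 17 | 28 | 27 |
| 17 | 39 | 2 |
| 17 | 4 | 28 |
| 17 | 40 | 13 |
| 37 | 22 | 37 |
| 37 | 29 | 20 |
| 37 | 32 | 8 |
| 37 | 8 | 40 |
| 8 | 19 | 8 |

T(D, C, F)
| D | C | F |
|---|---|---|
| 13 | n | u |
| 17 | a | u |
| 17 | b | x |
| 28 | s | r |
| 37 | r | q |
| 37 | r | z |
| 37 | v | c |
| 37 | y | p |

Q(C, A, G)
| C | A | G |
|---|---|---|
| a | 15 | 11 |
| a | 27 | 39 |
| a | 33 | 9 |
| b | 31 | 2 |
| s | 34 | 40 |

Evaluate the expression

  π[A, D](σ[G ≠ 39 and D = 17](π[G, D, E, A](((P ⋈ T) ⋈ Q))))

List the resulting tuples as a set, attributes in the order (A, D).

{(15, 17), (31, 17), (33, 17)}

P ⋈ T (natural join on D): {(17, 22, 7, a, u), (17, 22, 7, b, x), (17, 28, 27, a, u), (17, 28, 27, b, x), (17, 39, 2, a, u), (17, 39, 2, b, x), (17, 4, 28, a, u), (17, 4, 28, b, x), (17, 40, 13, a, u), (17, 40, 13, b, x), (37, 22, 37, r, q), (37, 22, 37, r, z), (37, 22, 37, v, c), (37, 22, 37, y, p), (37, 29, 20, r, q), (37, 29, 20, r, z), (37, 29, 20, v, c), (37, 29, 20, y, p), (37, 32, 8, r, q), (37, 32, 8, r, z), (37, 32, 8, v, c), (37, 32, 8, y, p), (37, 8, 40, r, q), (37, 8, 40, r, z), (37, 8, 40, v, c), (37, 8, 40, y, p)}
(P ⋈ T) ⋈ Q (natural join on C): {(17, 22, 7, a, u, 15, 11), (17, 22, 7, a, u, 27, 39), (17, 22, 7, a, u, 33, 9), (17, 22, 7, b, x, 31, 2), (17, 28, 27, a, u, 15, 11), (17, 28, 27, a, u, 27, 39), (17, 28, 27, a, u, 33, 9), (17, 28, 27, b, x, 31, 2), (17, 39, 2, a, u, 15, 11), (17, 39, 2, a, u, 27, 39), (17, 39, 2, a, u, 33, 9), (17, 39, 2, b, x, 31, 2), (17, 4, 28, a, u, 15, 11), (17, 4, 28, a, u, 27, 39), (17, 4, 28, a, u, 33, 9), (17, 4, 28, b, x, 31, 2), (17, 40, 13, a, u, 15, 11), (17, 40, 13, a, u, 27, 39), (17, 40, 13, a, u, 33, 9), (17, 40, 13, b, x, 31, 2)}
Projecting to G, D, E, A: {(11, 17, 13, 15), (11, 17, 2, 15), (11, 17, 27, 15), (11, 17, 28, 15), (11, 17, 7, 15), (2, 17, 13, 31), (2, 17, 2, 31), (2, 17, 27, 31), (2, 17, 28, 31), (2, 17, 7, 31), (39, 17, 13, 27), (39, 17, 2, 27), (39, 17, 27, 27), (39, 17, 28, 27), (39, 17, 7, 27), (9, 17, 13, 33), (9, 17, 2, 33), (9, 17, 27, 33), (9, 17, 28, 33), (9, 17, 7, 33)}
Apply σ_{G ≠ 39 and D = 17}; surviving tuples: {(11, 17, 13, 15), (11, 17, 2, 15), (11, 17, 27, 15), (11, 17, 28, 15), (11, 17, 7, 15), (2, 17, 13, 31), (2, 17, 2, 31), (2, 17, 27, 31), (2, 17, 28, 31), (2, 17, 7, 31), (9, 17, 13, 33), (9, 17, 2, 33), (9, 17, 27, 33), (9, 17, 28, 33), (9, 17, 7, 33)}
Projecting to A, D (12 duplicate(s) eliminated): {(15, 17), (31, 17), (33, 17)}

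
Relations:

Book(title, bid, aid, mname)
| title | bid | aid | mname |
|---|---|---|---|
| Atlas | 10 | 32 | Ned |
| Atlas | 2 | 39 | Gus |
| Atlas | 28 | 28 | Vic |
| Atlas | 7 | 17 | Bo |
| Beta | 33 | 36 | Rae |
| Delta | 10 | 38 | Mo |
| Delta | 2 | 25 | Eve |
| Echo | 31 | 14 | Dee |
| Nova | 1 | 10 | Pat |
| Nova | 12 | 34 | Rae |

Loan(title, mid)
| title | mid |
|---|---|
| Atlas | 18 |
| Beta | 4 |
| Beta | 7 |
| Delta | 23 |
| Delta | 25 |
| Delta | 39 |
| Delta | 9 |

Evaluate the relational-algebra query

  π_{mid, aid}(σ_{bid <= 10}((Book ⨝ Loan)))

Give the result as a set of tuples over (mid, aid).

{(18, 17), (18, 32), (18, 39), (23, 25), (23, 38), (25, 25), (25, 38), (39, 25), (39, 38), (9, 25), (9, 38)}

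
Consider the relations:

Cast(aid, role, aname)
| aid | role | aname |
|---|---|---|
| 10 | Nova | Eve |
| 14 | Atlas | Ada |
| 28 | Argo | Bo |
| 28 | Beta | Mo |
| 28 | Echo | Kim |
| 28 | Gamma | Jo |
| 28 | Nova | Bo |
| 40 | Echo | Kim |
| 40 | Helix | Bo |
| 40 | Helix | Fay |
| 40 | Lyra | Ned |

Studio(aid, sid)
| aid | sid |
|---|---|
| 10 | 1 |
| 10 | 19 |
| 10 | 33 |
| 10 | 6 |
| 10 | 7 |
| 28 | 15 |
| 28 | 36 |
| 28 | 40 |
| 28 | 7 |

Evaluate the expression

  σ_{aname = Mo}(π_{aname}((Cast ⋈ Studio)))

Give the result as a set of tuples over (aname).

Natural join on aid: {(10, Nova, Eve, 1), (10, Nova, Eve, 19), (10, Nova, Eve, 33), (10, Nova, Eve, 6), (10, Nova, Eve, 7), (28, Argo, Bo, 15), (28, Argo, Bo, 36), (28, Argo, Bo, 40), (28, Argo, Bo, 7), (28, Beta, Mo, 15), (28, Beta, Mo, 36), (28, Beta, Mo, 40), (28, Beta, Mo, 7), (28, Echo, Kim, 15), (28, Echo, Kim, 36), (28, Echo, Kim, 40), (28, Echo, Kim, 7), (28, Gamma, Jo, 15), (28, Gamma, Jo, 36), (28, Gamma, Jo, 40), (28, Gamma, Jo, 7), (28, Nova, Bo, 15), (28, Nova, Bo, 36), (28, Nova, Bo, 40), (28, Nova, Bo, 7)}
Projecting to aname (20 duplicate(s) eliminated): {Bo, Eve, Jo, Kim, Mo}
σ[aname = Mo]: keep tuples satisfying aname = Mo → {Mo}

{Mo}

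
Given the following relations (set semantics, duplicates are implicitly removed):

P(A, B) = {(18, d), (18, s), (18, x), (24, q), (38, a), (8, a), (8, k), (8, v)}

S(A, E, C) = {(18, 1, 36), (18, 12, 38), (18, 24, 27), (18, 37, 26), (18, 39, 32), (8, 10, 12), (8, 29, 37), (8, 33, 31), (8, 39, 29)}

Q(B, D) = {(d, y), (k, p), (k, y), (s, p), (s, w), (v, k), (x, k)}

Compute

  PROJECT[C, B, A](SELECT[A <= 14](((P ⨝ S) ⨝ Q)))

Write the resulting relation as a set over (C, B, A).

Joining P and S on A yields {(18, d, 1, 36), (18, d, 12, 38), (18, d, 24, 27), (18, d, 37, 26), (18, d, 39, 32), (18, s, 1, 36), (18, s, 12, 38), (18, s, 24, 27), (18, s, 37, 26), (18, s, 39, 32), (18, x, 1, 36), (18, x, 12, 38), (18, x, 24, 27), (18, x, 37, 26), (18, x, 39, 32), (8, a, 10, 12), (8, a, 29, 37), (8, a, 33, 31), (8, a, 39, 29), (8, k, 10, 12), (8, k, 29, 37), (8, k, 33, 31), (8, k, 39, 29), (8, v, 10, 12), (8, v, 29, 37), (8, v, 33, 31), (8, v, 39, 29)}.
Joining (P ⨝ S) and Q on B yields {(18, d, 1, 36, y), (18, d, 12, 38, y), (18, d, 24, 27, y), (18, d, 37, 26, y), (18, d, 39, 32, y), (18, s, 1, 36, p), (18, s, 1, 36, w), (18, s, 12, 38, p), (18, s, 12, 38, w), (18, s, 24, 27, p), (18, s, 24, 27, w), (18, s, 37, 26, p), (18, s, 37, 26, w), (18, s, 39, 32, p), (18, s, 39, 32, w), (18, x, 1, 36, k), (18, x, 12, 38, k), (18, x, 24, 27, k), (18, x, 37, 26, k), (18, x, 39, 32, k), (8, k, 10, 12, p), (8, k, 10, 12, y), (8, k, 29, 37, p), (8, k, 29, 37, y), (8, k, 33, 31, p), (8, k, 33, 31, y), (8, k, 39, 29, p), (8, k, 39, 29, y), (8, v, 10, 12, k), (8, v, 29, 37, k), (8, v, 33, 31, k), (8, v, 39, 29, k)}.
Selection A <= 14: {(8, k, 10, 12, p), (8, k, 10, 12, y), (8, k, 29, 37, p), (8, k, 29, 37, y), (8, k, 33, 31, p), (8, k, 33, 31, y), (8, k, 39, 29, p), (8, k, 39, 29, y), (8, v, 10, 12, k), (8, v, 29, 37, k), (8, v, 33, 31, k), (8, v, 39, 29, k)}
Projecting to C, B, A (4 duplicate(s) eliminated): {(12, k, 8), (12, v, 8), (29, k, 8), (29, v, 8), (31, k, 8), (31, v, 8), (37, k, 8), (37, v, 8)}

{(12, k, 8), (12, v, 8), (29, k, 8), (29, v, 8), (31, k, 8), (31, v, 8), (37, k, 8), (37, v, 8)}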